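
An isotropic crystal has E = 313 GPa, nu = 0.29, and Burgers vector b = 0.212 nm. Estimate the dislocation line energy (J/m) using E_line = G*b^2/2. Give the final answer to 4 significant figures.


Step 1: G = E / (2*(1+nu))
G = 313 / (2*(1+0.29)) = 121.318 GPa = 1.21318e+11 Pa
Step 2: E_line = G*b^2/2
b = 0.212 nm = 2.12e-10 m
E_line = 0.5 * 1.21318e+11 * (2.12e-10)^2 = 2.726e-09 J/m


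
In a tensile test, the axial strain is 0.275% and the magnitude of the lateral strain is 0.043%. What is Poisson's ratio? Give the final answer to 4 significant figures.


nu = -epsilon_lat / epsilon_axial
Lateral strain is contraction (negative), so using magnitudes:
nu = 0.043 / 0.275
nu = 0.1564


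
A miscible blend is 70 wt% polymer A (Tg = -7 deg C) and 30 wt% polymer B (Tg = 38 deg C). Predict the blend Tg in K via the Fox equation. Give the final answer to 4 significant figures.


1/Tg = w1/Tg1 + w2/Tg2 (in Kelvin)
Tg1 = 266.15 K, Tg2 = 311.15 K
1/Tg = 0.7/266.15 + 0.3/311.15
Tg = 278.2 K


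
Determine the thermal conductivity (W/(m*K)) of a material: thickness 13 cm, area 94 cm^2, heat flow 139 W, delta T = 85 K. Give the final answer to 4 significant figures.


k = Q*L / (A*dT)
L = 0.13 m, A = 9.4e-03 m^2
k = 139 * 0.13 / (9.4e-03 * 85)
k = 22.62 W/(m*K)


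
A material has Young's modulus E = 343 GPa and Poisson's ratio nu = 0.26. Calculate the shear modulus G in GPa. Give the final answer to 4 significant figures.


G = E / (2*(1+nu))
G = 343 / (2*(1+0.26))
G = 136.1 GPa


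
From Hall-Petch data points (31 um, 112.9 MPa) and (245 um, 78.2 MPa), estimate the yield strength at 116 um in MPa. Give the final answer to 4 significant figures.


sigma_y = sigma0 + k / sqrt(d)
1/sqrt(d1) = 1/sqrt(3.1e-05) = 179.605;  1/sqrt(d2) = 63.8877
k = (sigma1 - sigma2) / (1/sqrt(d1) - 1/sqrt(d2)) = (112.9 - 78.2) / (179.605 - 63.8877) = 0.299868 MPa*m^0.5
sigma0 = sigma1 - k/sqrt(d1) = 112.9 - 0.299868*179.605 = 59.0421 MPa
sigma_y(d3) = 59.0421 + 0.299868 / sqrt(1.16e-04) = 86.88 MPa


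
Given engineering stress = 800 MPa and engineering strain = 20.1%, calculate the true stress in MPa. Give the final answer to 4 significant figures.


sigma_true = sigma_eng * (1 + epsilon_eng)
sigma_true = 800 * (1 + 0.201)
sigma_true = 960.8 MPa


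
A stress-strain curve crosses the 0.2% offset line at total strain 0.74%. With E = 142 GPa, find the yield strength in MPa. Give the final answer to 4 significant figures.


Offset strain = 0.002
Elastic strain at yield = total_strain - offset = 7.4e-03 - 0.002 = 5.4e-03
sigma_y = E * elastic_strain = 142000 * 5.4e-03
sigma_y = 766.8 MPa


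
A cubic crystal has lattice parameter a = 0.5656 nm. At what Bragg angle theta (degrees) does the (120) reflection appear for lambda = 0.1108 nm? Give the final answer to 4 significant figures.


d = a / sqrt(h^2+k^2+l^2)
d = 0.5656 / sqrt(5) = 0.252944 nm
lambda = 2*d*sin(theta)  =>  sin(theta) = lambda / (2*d)
sin(theta) = 0.1108 / (2 * 0.252944) = 0.219021
theta = 12.65 deg


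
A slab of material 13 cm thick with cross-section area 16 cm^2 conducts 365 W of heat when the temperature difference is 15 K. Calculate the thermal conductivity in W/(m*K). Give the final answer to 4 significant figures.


k = Q*L / (A*dT)
L = 0.13 m, A = 1.6e-03 m^2
k = 365 * 0.13 / (1.6e-03 * 15)
k = 1977 W/(m*K)


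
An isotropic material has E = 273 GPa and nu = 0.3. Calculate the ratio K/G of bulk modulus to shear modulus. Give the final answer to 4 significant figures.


G = E / (2*(1+nu))
G = 273 / (2*(1+0.3)) = 105 GPa
K = E / (3*(1-2*nu))
K = 273 / (3*(1-2*0.3)) = 227.5 GPa
K/G = 227.5 / 105 = 2.167


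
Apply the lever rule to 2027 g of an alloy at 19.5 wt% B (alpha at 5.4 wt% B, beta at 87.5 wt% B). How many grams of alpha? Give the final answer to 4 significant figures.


f_alpha = (C_beta - C0) / (C_beta - C_alpha)
f_alpha = (87.5 - 19.5) / (87.5 - 5.4) = 0.828258
m_alpha = f_alpha * m_total = 0.828258 * 2027 = 1679 g


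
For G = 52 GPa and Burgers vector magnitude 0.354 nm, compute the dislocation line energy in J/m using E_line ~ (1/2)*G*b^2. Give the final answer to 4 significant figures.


E = G*b^2/2
b = 0.354 nm = 3.54e-10 m
G = 52 GPa = 5.2e+10 Pa
E = 0.5 * 5.2e+10 * (3.54e-10)^2
E = 3.258e-09 J/m


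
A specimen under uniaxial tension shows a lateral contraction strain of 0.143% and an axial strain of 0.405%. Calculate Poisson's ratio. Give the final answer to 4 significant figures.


nu = -epsilon_lat / epsilon_axial
Lateral strain is contraction (negative), so using magnitudes:
nu = 0.143 / 0.405
nu = 0.3531


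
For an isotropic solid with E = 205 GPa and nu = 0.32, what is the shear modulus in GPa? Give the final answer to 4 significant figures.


G = E / (2*(1+nu))
G = 205 / (2*(1+0.32))
G = 77.65 GPa


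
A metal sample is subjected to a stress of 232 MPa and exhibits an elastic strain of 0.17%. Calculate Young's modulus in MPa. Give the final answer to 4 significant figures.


E = sigma / epsilon
epsilon = 0.17% = 1.7e-03
E = 232 / 1.7e-03
E = 136500 MPa


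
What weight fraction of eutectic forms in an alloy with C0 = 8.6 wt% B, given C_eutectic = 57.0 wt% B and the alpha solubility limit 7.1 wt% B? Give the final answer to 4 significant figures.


f_primary = (C_e - C0) / (C_e - C_alpha_max)
f_primary = (57.0 - 8.6) / (57.0 - 7.1)
f_primary = 0.96994
f_eutectic = 1 - 0.96994 = 0.03006


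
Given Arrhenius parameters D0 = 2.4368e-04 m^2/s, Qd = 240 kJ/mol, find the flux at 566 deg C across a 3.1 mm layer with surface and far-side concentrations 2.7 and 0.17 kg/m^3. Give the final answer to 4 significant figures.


Step 1: D = D0 * exp(-Qd/(R*T))
T = 566 + 273.15 = 839.15 K
D = 2.4368e-04 * exp(-240e3 / (8.314 * 839.15)) = 2.79885e-19 m^2/s
Step 2: J = D * (C1 - C2) / dx
J = 2.79885e-19 * (2.7 - 0.17) / 3.1e-03
J = 2.284e-16 kg/(m^2*s)


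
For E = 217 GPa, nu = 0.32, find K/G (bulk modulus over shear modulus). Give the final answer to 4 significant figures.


G = E / (2*(1+nu))
G = 217 / (2*(1+0.32)) = 82.197 GPa
K = E / (3*(1-2*nu))
K = 217 / (3*(1-2*0.32)) = 200.926 GPa
K/G = 200.926 / 82.197 = 2.444


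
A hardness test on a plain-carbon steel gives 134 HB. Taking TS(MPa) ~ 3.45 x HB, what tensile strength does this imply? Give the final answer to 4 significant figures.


TS (MPa) = 3.45 * HB
TS = 3.45 * 134
TS = 462.3 MPa


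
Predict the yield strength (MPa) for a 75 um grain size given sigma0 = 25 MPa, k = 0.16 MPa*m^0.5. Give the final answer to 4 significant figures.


sigma_y = sigma0 + k / sqrt(d)
d = 75 um = 7.5e-05 m
sigma_y = 25 + 0.16 / sqrt(7.5e-05)
sigma_y = 43.48 MPa


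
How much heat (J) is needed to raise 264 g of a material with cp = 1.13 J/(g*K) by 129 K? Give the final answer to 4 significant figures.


Q = m * cp * dT
Q = 264 * 1.13 * 129
Q = 38480 J


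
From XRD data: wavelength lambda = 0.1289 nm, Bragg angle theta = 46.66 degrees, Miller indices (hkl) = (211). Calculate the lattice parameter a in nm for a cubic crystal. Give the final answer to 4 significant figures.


d = lambda / (2*sin(theta))
d = 0.1289 / (2*sin(46.66 deg))
d = 0.0886162 nm
a = d * sqrt(h^2+k^2+l^2) = 0.0886162 * sqrt(6)
a = 0.2171 nm


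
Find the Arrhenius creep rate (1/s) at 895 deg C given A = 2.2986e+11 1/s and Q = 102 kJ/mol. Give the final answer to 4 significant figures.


rate = A * exp(-Q / (R*T))
T = 895 + 273.15 = 1168.15 K
rate = 2.2986e+11 * exp(-102e3 / (8.314 * 1168.15))
rate = 6.314e+06 1/s


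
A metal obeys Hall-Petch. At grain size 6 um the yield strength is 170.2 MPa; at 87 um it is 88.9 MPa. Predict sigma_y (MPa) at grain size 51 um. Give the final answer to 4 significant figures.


sigma_y = sigma0 + k / sqrt(d)
1/sqrt(d1) = 1/sqrt(6e-06) = 408.248;  1/sqrt(d2) = 107.211
k = (sigma1 - sigma2) / (1/sqrt(d1) - 1/sqrt(d2)) = (170.2 - 88.9) / (408.248 - 107.211) = 0.270066 MPa*m^0.5
sigma0 = sigma1 - k/sqrt(d1) = 170.2 - 0.270066*408.248 = 59.9458 MPa
sigma_y(d3) = 59.9458 + 0.270066 / sqrt(5.1e-05) = 97.76 MPa


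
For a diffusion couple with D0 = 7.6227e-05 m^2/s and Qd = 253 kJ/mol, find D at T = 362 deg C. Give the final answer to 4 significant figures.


D = D0 * exp(-Qd / (R*T))
T = 635.15 K
D = 7.6227e-05 * exp(-253e3 / (8.314 * 635.15))
D = 1.188e-25 m^2/s


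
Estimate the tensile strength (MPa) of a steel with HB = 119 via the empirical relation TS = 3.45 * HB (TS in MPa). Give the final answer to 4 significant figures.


TS (MPa) = 3.45 * HB
TS = 3.45 * 119
TS = 410.6 MPa


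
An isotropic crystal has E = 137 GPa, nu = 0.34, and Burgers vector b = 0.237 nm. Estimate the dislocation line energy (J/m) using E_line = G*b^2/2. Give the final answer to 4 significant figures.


Step 1: G = E / (2*(1+nu))
G = 137 / (2*(1+0.34)) = 51.1194 GPa = 5.11194e+10 Pa
Step 2: E_line = G*b^2/2
b = 0.237 nm = 2.37e-10 m
E_line = 0.5 * 5.11194e+10 * (2.37e-10)^2 = 1.436e-09 J/m


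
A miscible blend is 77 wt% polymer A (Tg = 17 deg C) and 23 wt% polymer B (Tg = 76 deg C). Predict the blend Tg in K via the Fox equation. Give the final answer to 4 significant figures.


1/Tg = w1/Tg1 + w2/Tg2 (in Kelvin)
Tg1 = 290.15 K, Tg2 = 349.15 K
1/Tg = 0.77/290.15 + 0.23/349.15
Tg = 301.9 K


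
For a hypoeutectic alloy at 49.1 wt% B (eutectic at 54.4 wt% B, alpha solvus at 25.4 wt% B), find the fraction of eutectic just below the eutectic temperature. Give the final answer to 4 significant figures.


f_primary = (C_e - C0) / (C_e - C_alpha_max)
f_primary = (54.4 - 49.1) / (54.4 - 25.4)
f_primary = 0.182759
f_eutectic = 1 - 0.182759 = 0.8172


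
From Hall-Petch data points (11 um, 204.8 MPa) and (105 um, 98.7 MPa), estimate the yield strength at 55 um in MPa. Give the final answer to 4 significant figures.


sigma_y = sigma0 + k / sqrt(d)
1/sqrt(d1) = 1/sqrt(1.1e-05) = 301.511;  1/sqrt(d2) = 97.59
k = (sigma1 - sigma2) / (1/sqrt(d1) - 1/sqrt(d2)) = (204.8 - 98.7) / (301.511 - 97.59) = 0.520299 MPa*m^0.5
sigma0 = sigma1 - k/sqrt(d1) = 204.8 - 0.520299*301.511 = 47.924 MPa
sigma_y(d3) = 47.924 + 0.520299 / sqrt(5.5e-05) = 118.1 MPa


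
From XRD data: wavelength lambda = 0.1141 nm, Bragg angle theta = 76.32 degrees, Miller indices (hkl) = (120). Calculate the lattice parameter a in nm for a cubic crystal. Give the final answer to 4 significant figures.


d = lambda / (2*sin(theta))
d = 0.1141 / (2*sin(76.32 deg))
d = 0.0587157 nm
a = d * sqrt(h^2+k^2+l^2) = 0.0587157 * sqrt(5)
a = 0.1313 nm


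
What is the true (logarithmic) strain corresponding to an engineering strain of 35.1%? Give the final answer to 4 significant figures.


epsilon_true = ln(1 + epsilon_eng)
epsilon_true = ln(1 + 0.351)
epsilon_true = 0.3008


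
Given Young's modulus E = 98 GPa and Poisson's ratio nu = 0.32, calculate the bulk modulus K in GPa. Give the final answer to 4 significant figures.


K = E / (3*(1-2*nu))
K = 98 / (3*(1-2*0.32))
K = 90.74 GPa


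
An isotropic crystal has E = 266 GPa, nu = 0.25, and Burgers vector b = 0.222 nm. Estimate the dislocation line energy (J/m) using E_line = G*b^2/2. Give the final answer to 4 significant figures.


Step 1: G = E / (2*(1+nu))
G = 266 / (2*(1+0.25)) = 106.4 GPa = 1.064e+11 Pa
Step 2: E_line = G*b^2/2
b = 0.222 nm = 2.22e-10 m
E_line = 0.5 * 1.064e+11 * (2.22e-10)^2 = 2.622e-09 J/m


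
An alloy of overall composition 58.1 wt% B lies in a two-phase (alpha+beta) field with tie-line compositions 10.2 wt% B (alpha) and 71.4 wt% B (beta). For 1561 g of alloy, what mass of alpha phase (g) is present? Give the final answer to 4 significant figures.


f_alpha = (C_beta - C0) / (C_beta - C_alpha)
f_alpha = (71.4 - 58.1) / (71.4 - 10.2) = 0.21732
m_alpha = f_alpha * m_total = 0.21732 * 1561 = 339.2 g


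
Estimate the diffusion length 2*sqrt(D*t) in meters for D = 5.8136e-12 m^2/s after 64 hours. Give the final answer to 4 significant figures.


t = 64 hr = 230400 s
Diffusion length = 2*sqrt(D*t)
= 2*sqrt(5.8136e-12 * 230400)
= 2.315e-03 m


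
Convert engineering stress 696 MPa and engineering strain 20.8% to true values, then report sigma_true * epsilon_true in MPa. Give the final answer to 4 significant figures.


sigma_true = sigma_eng * (1 + epsilon_eng)
sigma_true = 696 * (1 + 0.208) = 840.768 MPa
epsilon_true = ln(1 + epsilon_eng)
epsilon_true = ln(1 + 0.208) = 0.188966
sigma_true * epsilon_true = 840.768 * 0.188966 = 158.9 MPa


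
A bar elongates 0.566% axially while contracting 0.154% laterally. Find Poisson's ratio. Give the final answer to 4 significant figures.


nu = -epsilon_lat / epsilon_axial
Lateral strain is contraction (negative), so using magnitudes:
nu = 0.154 / 0.566
nu = 0.2721


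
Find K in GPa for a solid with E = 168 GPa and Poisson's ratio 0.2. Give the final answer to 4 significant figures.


K = E / (3*(1-2*nu))
K = 168 / (3*(1-2*0.2))
K = 93.33 GPa


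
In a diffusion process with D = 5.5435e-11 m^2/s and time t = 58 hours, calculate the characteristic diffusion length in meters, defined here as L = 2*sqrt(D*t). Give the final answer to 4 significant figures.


t = 58 hr = 208800 s
Diffusion length = 2*sqrt(D*t)
= 2*sqrt(5.5435e-11 * 208800)
= 6.804e-03 m


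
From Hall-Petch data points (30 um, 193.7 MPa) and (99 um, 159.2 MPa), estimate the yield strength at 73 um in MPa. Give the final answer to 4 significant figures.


sigma_y = sigma0 + k / sqrt(d)
1/sqrt(d1) = 1/sqrt(3e-05) = 182.574;  1/sqrt(d2) = 100.504
k = (sigma1 - sigma2) / (1/sqrt(d1) - 1/sqrt(d2)) = (193.7 - 159.2) / (182.574 - 100.504) = 0.420371 MPa*m^0.5
sigma0 = sigma1 - k/sqrt(d1) = 193.7 - 0.420371*182.574 = 116.951 MPa
sigma_y(d3) = 116.951 + 0.420371 / sqrt(7.3e-05) = 166.2 MPa


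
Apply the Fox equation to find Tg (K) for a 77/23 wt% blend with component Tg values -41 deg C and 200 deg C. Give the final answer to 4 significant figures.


1/Tg = w1/Tg1 + w2/Tg2 (in Kelvin)
Tg1 = 232.15 K, Tg2 = 473.15 K
1/Tg = 0.77/232.15 + 0.23/473.15
Tg = 263 K


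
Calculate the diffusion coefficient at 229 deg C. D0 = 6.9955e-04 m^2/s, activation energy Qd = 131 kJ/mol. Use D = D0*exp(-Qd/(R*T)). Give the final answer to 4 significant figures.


D = D0 * exp(-Qd / (R*T))
T = 502.15 K
D = 6.9955e-04 * exp(-131e3 / (8.314 * 502.15))
D = 1.65e-17 m^2/s


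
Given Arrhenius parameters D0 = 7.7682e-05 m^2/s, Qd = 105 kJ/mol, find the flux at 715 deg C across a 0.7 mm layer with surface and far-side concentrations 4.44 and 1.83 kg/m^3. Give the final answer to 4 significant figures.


Step 1: D = D0 * exp(-Qd/(R*T))
T = 715 + 273.15 = 988.15 K
D = 7.7682e-05 * exp(-105e3 / (8.314 * 988.15)) = 2.1863e-10 m^2/s
Step 2: J = D * (C1 - C2) / dx
J = 2.1863e-10 * (4.44 - 1.83) / 7e-04
J = 8.152e-07 kg/(m^2*s)


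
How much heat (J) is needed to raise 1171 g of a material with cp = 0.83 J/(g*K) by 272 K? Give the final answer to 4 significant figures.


Q = m * cp * dT
Q = 1171 * 0.83 * 272
Q = 264400 J


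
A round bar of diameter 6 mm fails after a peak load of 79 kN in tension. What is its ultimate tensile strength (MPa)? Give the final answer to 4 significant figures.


A0 = pi*(d/2)^2 = pi*(6/2)^2 = 28.2743 mm^2
UTS = F_max / A0 = 79*1000 / 28.2743
UTS = 2794 MPa


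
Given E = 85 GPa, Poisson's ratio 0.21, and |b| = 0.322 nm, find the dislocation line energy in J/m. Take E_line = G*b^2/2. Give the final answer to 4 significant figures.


Step 1: G = E / (2*(1+nu))
G = 85 / (2*(1+0.21)) = 35.124 GPa = 3.5124e+10 Pa
Step 2: E_line = G*b^2/2
b = 0.322 nm = 3.22e-10 m
E_line = 0.5 * 3.5124e+10 * (3.22e-10)^2 = 1.821e-09 J/m


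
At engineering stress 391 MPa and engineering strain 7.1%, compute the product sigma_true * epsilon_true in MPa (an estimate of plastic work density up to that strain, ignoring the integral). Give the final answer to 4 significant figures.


sigma_true = sigma_eng * (1 + epsilon_eng)
sigma_true = 391 * (1 + 0.071) = 418.761 MPa
epsilon_true = ln(1 + epsilon_eng)
epsilon_true = ln(1 + 0.071) = 0.0685928
sigma_true * epsilon_true = 418.761 * 0.0685928 = 28.72 MPa


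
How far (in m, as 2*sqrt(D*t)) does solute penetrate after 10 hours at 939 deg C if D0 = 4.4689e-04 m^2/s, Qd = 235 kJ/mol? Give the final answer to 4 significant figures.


Step 1: D = D0 * exp(-Qd/(R*T))
T = 1212.15 K
D = 4.4689e-04 * exp(-235e3 / (8.314 * 1212.15)) = 3.33491e-14 m^2/s
Step 2: L = 2*sqrt(D*t)
t = 10 h = 36000 s
L = 2*sqrt(3.33491e-14 * 36000) = 6.93e-05 m


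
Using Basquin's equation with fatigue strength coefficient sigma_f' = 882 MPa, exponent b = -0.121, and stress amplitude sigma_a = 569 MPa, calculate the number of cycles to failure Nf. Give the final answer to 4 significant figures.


sigma_a = sigma_f' * (2*Nf)^b
2*Nf = (sigma_a / sigma_f')^(1/b)
2*Nf = (569 / 882)^(1/-0.121)
2*Nf = 37.4277
Nf = 18.71 cycles


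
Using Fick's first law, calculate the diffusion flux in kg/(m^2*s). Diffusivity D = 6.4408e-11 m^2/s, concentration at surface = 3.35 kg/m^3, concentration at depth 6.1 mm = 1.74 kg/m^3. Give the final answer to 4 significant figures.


J = -D * (dC/dx) = D * (C1 - C2) / dx
J = 6.4408e-11 * (3.35 - 1.74) / 6.1e-03
J = 1.7e-08 kg/(m^2*s)


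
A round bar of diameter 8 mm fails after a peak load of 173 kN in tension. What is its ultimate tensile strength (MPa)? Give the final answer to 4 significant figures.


A0 = pi*(d/2)^2 = pi*(8/2)^2 = 50.2655 mm^2
UTS = F_max / A0 = 173*1000 / 50.2655
UTS = 3442 MPa


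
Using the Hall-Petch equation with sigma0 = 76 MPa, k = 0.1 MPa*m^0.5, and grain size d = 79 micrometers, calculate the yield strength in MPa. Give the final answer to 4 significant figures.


sigma_y = sigma0 + k / sqrt(d)
d = 79 um = 7.9e-05 m
sigma_y = 76 + 0.1 / sqrt(7.9e-05)
sigma_y = 87.25 MPa


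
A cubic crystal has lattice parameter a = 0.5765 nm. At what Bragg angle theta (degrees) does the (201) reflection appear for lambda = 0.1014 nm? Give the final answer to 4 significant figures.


d = a / sqrt(h^2+k^2+l^2)
d = 0.5765 / sqrt(5) = 0.257819 nm
lambda = 2*d*sin(theta)  =>  sin(theta) = lambda / (2*d)
sin(theta) = 0.1014 / (2 * 0.257819) = 0.19665
theta = 11.34 deg


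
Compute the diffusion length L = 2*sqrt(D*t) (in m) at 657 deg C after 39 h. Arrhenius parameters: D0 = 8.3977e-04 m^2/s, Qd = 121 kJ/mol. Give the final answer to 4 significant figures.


Step 1: D = D0 * exp(-Qd/(R*T))
T = 930.15 K
D = 8.3977e-04 * exp(-121e3 / (8.314 * 930.15)) = 1.34552e-10 m^2/s
Step 2: L = 2*sqrt(D*t)
t = 39 h = 140400 s
L = 2*sqrt(1.34552e-10 * 140400) = 8.693e-03 m


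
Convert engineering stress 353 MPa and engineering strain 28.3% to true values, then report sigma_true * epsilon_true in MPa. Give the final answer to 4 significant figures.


sigma_true = sigma_eng * (1 + epsilon_eng)
sigma_true = 353 * (1 + 0.283) = 452.899 MPa
epsilon_true = ln(1 + epsilon_eng)
epsilon_true = ln(1 + 0.283) = 0.249201
sigma_true * epsilon_true = 452.899 * 0.249201 = 112.9 MPa


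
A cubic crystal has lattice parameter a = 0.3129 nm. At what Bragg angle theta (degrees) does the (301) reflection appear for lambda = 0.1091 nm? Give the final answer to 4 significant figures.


d = a / sqrt(h^2+k^2+l^2)
d = 0.3129 / sqrt(10) = 0.0989477 nm
lambda = 2*d*sin(theta)  =>  sin(theta) = lambda / (2*d)
sin(theta) = 0.1091 / (2 * 0.0989477) = 0.551302
theta = 33.46 deg


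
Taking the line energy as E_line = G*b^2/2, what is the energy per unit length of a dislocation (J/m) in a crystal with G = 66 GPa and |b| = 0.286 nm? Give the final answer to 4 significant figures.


E = G*b^2/2
b = 0.286 nm = 2.86e-10 m
G = 66 GPa = 6.6e+10 Pa
E = 0.5 * 6.6e+10 * (2.86e-10)^2
E = 2.699e-09 J/m


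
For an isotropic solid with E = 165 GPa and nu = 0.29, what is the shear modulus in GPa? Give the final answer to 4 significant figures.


G = E / (2*(1+nu))
G = 165 / (2*(1+0.29))
G = 63.95 GPa


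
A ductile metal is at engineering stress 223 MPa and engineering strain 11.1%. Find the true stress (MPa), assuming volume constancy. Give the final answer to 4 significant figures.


sigma_true = sigma_eng * (1 + epsilon_eng)
sigma_true = 223 * (1 + 0.111)
sigma_true = 247.8 MPa


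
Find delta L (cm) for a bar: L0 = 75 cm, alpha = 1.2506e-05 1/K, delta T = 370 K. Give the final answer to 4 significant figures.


dL = L0 * alpha * dT
dL = 75 * 1.2506e-05 * 370
dL = 0.347 cm


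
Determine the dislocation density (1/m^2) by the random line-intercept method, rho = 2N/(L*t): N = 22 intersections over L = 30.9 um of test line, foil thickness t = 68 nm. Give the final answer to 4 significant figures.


rho = 2N / (L * t)
L = 30.9 um = 3.09e-05 m, t = 68 nm = 6.8e-08 m
rho = 2 * 22 / (3.09e-05 * 6.8e-08)
rho = 2.094e+13 1/m^2


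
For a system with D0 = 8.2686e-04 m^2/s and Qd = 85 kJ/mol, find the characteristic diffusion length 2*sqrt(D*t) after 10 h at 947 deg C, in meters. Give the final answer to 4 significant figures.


Step 1: D = D0 * exp(-Qd/(R*T))
T = 1220.15 K
D = 8.2686e-04 * exp(-85e3 / (8.314 * 1220.15)) = 1.89867e-07 m^2/s
Step 2: L = 2*sqrt(D*t)
t = 10 h = 36000 s
L = 2*sqrt(1.89867e-07 * 36000) = 0.1654 m


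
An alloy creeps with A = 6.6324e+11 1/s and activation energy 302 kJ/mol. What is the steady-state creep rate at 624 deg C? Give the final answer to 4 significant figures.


rate = A * exp(-Q / (R*T))
T = 624 + 273.15 = 897.15 K
rate = 6.6324e+11 * exp(-302e3 / (8.314 * 897.15))
rate = 1.729e-06 1/s


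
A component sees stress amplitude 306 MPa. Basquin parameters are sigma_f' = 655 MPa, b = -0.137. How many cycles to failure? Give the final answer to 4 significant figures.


sigma_a = sigma_f' * (2*Nf)^b
2*Nf = (sigma_a / sigma_f')^(1/b)
2*Nf = (306 / 655)^(1/-0.137)
2*Nf = 258.556
Nf = 129.3 cycles


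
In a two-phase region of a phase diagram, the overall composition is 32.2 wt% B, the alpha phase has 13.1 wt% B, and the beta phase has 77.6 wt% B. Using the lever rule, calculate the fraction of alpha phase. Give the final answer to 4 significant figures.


f_alpha = (C_beta - C0) / (C_beta - C_alpha)
f_alpha = (77.6 - 32.2) / (77.6 - 13.1)
f_alpha = 0.7039


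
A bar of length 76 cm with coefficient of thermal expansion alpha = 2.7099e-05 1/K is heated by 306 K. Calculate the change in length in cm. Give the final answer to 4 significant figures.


dL = L0 * alpha * dT
dL = 76 * 2.7099e-05 * 306
dL = 0.6302 cm


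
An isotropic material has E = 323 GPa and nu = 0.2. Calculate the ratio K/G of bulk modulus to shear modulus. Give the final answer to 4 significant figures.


G = E / (2*(1+nu))
G = 323 / (2*(1+0.2)) = 134.583 GPa
K = E / (3*(1-2*nu))
K = 323 / (3*(1-2*0.2)) = 179.444 GPa
K/G = 179.444 / 134.583 = 1.333


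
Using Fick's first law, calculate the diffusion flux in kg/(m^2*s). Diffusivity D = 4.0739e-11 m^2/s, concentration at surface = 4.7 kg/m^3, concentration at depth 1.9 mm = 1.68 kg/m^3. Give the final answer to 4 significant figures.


J = -D * (dC/dx) = D * (C1 - C2) / dx
J = 4.0739e-11 * (4.7 - 1.68) / 1.9e-03
J = 6.475e-08 kg/(m^2*s)


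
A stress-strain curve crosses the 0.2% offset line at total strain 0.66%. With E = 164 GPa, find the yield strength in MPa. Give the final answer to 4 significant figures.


Offset strain = 0.002
Elastic strain at yield = total_strain - offset = 6.6e-03 - 0.002 = 4.6e-03
sigma_y = E * elastic_strain = 164000 * 4.6e-03
sigma_y = 754.4 MPa


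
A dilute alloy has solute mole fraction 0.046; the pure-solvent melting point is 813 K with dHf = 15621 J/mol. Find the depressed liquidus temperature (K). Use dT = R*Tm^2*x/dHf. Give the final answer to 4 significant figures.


dT = R*Tm^2*x / dHf
dT = 8.314 * 813^2 * 0.046 / 15621
dT = 16.1823 K
T_new = 813 - 16.1823 = 796.8 K


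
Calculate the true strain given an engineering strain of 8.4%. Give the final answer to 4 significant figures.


epsilon_true = ln(1 + epsilon_eng)
epsilon_true = ln(1 + 0.084)
epsilon_true = 0.08066


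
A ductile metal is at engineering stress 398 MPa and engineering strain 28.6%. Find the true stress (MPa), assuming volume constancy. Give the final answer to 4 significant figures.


sigma_true = sigma_eng * (1 + epsilon_eng)
sigma_true = 398 * (1 + 0.286)
sigma_true = 511.8 MPa


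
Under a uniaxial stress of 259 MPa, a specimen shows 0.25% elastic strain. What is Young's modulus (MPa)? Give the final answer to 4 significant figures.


E = sigma / epsilon
epsilon = 0.25% = 2.5e-03
E = 259 / 2.5e-03
E = 103600 MPa


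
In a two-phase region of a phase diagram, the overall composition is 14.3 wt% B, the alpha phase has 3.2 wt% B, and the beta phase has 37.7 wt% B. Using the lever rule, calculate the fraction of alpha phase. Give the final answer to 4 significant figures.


f_alpha = (C_beta - C0) / (C_beta - C_alpha)
f_alpha = (37.7 - 14.3) / (37.7 - 3.2)
f_alpha = 0.6783


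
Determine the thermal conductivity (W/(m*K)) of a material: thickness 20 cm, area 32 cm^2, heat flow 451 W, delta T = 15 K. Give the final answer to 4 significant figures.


k = Q*L / (A*dT)
L = 0.2 m, A = 3.2e-03 m^2
k = 451 * 0.2 / (3.2e-03 * 15)
k = 1879 W/(m*K)


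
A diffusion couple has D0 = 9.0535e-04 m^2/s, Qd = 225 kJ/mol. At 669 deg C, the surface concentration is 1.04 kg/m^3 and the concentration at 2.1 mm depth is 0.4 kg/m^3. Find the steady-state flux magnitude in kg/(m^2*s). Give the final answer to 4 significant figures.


Step 1: D = D0 * exp(-Qd/(R*T))
T = 669 + 273.15 = 942.15 K
D = 9.0535e-04 * exp(-225e3 / (8.314 * 942.15)) = 3.03337e-16 m^2/s
Step 2: J = D * (C1 - C2) / dx
J = 3.03337e-16 * (1.04 - 0.4) / 2.1e-03
J = 9.245e-14 kg/(m^2*s)


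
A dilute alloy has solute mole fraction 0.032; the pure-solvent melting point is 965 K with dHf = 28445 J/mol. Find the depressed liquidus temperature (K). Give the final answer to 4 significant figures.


dT = R*Tm^2*x / dHf
dT = 8.314 * 965^2 * 0.032 / 28445
dT = 8.70981 K
T_new = 965 - 8.70981 = 956.3 K


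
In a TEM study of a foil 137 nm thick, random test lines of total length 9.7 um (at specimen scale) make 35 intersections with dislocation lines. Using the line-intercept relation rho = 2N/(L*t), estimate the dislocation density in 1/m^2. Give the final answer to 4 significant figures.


rho = 2N / (L * t)
L = 9.7 um = 9.7e-06 m, t = 137 nm = 1.37e-07 m
rho = 2 * 35 / (9.7e-06 * 1.37e-07)
rho = 5.268e+13 1/m^2


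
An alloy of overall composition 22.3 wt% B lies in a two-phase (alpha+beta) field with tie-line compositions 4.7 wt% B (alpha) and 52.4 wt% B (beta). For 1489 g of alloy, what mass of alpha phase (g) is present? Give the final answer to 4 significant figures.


f_alpha = (C_beta - C0) / (C_beta - C_alpha)
f_alpha = (52.4 - 22.3) / (52.4 - 4.7) = 0.631027
m_alpha = f_alpha * m_total = 0.631027 * 1489 = 939.6 g


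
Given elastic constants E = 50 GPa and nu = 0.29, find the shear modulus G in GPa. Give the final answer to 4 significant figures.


G = E / (2*(1+nu))
G = 50 / (2*(1+0.29))
G = 19.38 GPa


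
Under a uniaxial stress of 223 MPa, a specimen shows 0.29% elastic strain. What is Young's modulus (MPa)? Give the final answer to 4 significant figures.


E = sigma / epsilon
epsilon = 0.29% = 2.9e-03
E = 223 / 2.9e-03
E = 76900 MPa


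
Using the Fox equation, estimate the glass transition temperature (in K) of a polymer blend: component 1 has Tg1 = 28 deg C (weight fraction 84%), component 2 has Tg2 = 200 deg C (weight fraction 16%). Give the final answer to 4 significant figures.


1/Tg = w1/Tg1 + w2/Tg2 (in Kelvin)
Tg1 = 301.15 K, Tg2 = 473.15 K
1/Tg = 0.84/301.15 + 0.16/473.15
Tg = 319.7 K


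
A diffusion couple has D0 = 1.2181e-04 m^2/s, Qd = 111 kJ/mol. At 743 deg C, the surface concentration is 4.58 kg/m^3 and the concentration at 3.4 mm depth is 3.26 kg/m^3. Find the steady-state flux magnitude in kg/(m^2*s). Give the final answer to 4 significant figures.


Step 1: D = D0 * exp(-Qd/(R*T))
T = 743 + 273.15 = 1016.15 K
D = 1.2181e-04 * exp(-111e3 / (8.314 * 1016.15)) = 2.39653e-10 m^2/s
Step 2: J = D * (C1 - C2) / dx
J = 2.39653e-10 * (4.58 - 3.26) / 3.4e-03
J = 9.304e-08 kg/(m^2*s)


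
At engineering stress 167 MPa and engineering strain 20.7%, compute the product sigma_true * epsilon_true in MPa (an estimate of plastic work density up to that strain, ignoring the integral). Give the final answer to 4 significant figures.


sigma_true = sigma_eng * (1 + epsilon_eng)
sigma_true = 167 * (1 + 0.207) = 201.569 MPa
epsilon_true = ln(1 + epsilon_eng)
epsilon_true = ln(1 + 0.207) = 0.188138
sigma_true * epsilon_true = 201.569 * 0.188138 = 37.92 MPa


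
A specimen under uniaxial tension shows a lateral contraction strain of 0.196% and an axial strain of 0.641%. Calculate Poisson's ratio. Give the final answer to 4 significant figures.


nu = -epsilon_lat / epsilon_axial
Lateral strain is contraction (negative), so using magnitudes:
nu = 0.196 / 0.641
nu = 0.3058


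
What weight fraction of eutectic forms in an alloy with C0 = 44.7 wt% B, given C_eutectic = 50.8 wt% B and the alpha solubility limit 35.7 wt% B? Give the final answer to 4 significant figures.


f_primary = (C_e - C0) / (C_e - C_alpha_max)
f_primary = (50.8 - 44.7) / (50.8 - 35.7)
f_primary = 0.403974
f_eutectic = 1 - 0.403974 = 0.596


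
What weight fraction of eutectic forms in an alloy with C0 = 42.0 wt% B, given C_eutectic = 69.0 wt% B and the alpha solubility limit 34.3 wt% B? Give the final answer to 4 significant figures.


f_primary = (C_e - C0) / (C_e - C_alpha_max)
f_primary = (69.0 - 42.0) / (69.0 - 34.3)
f_primary = 0.778098
f_eutectic = 1 - 0.778098 = 0.2219


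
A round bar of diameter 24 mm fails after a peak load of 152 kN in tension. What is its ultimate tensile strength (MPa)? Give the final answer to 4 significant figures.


A0 = pi*(d/2)^2 = pi*(24/2)^2 = 452.389 mm^2
UTS = F_max / A0 = 152*1000 / 452.389
UTS = 336 MPa


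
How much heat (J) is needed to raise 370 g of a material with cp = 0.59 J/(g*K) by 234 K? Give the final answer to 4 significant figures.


Q = m * cp * dT
Q = 370 * 0.59 * 234
Q = 51080 J


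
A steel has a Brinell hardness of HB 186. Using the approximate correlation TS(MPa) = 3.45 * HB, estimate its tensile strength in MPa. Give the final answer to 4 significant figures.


TS (MPa) = 3.45 * HB
TS = 3.45 * 186
TS = 641.7 MPa


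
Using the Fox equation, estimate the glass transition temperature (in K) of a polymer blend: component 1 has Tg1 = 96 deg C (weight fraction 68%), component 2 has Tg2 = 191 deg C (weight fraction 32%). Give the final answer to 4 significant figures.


1/Tg = w1/Tg1 + w2/Tg2 (in Kelvin)
Tg1 = 369.15 K, Tg2 = 464.15 K
1/Tg = 0.68/369.15 + 0.32/464.15
Tg = 395 K


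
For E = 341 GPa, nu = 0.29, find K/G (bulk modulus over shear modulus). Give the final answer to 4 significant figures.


G = E / (2*(1+nu))
G = 341 / (2*(1+0.29)) = 132.171 GPa
K = E / (3*(1-2*nu))
K = 341 / (3*(1-2*0.29)) = 270.635 GPa
K/G = 270.635 / 132.171 = 2.048


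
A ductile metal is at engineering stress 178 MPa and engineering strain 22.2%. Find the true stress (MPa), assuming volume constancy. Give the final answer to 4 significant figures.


sigma_true = sigma_eng * (1 + epsilon_eng)
sigma_true = 178 * (1 + 0.222)
sigma_true = 217.5 MPa


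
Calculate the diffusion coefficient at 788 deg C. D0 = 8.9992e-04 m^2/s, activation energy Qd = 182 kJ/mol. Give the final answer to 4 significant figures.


D = D0 * exp(-Qd / (R*T))
T = 1061.15 K
D = 8.9992e-04 * exp(-182e3 / (8.314 * 1061.15))
D = 9.886e-13 m^2/s


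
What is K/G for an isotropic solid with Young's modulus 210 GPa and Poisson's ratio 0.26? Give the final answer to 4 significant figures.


G = E / (2*(1+nu))
G = 210 / (2*(1+0.26)) = 83.3333 GPa
K = E / (3*(1-2*nu))
K = 210 / (3*(1-2*0.26)) = 145.833 GPa
K/G = 145.833 / 83.3333 = 1.75


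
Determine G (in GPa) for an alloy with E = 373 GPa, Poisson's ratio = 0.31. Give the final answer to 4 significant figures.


G = E / (2*(1+nu))
G = 373 / (2*(1+0.31))
G = 142.4 GPa


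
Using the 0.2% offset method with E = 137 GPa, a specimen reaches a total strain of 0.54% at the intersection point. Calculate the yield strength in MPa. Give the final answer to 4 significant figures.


Offset strain = 0.002
Elastic strain at yield = total_strain - offset = 5.4e-03 - 0.002 = 3.4e-03
sigma_y = E * elastic_strain = 137000 * 3.4e-03
sigma_y = 465.8 MPa


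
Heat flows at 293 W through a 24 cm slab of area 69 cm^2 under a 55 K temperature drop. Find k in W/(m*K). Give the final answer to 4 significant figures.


k = Q*L / (A*dT)
L = 0.24 m, A = 6.9e-03 m^2
k = 293 * 0.24 / (6.9e-03 * 55)
k = 185.3 W/(m*K)


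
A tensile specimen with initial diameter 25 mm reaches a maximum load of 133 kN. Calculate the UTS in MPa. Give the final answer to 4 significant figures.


A0 = pi*(d/2)^2 = pi*(25/2)^2 = 490.874 mm^2
UTS = F_max / A0 = 133*1000 / 490.874
UTS = 270.9 MPa


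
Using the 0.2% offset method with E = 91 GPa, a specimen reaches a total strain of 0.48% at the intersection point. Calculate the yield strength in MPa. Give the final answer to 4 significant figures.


Offset strain = 0.002
Elastic strain at yield = total_strain - offset = 4.8e-03 - 0.002 = 2.8e-03
sigma_y = E * elastic_strain = 91000 * 2.8e-03
sigma_y = 254.8 MPa


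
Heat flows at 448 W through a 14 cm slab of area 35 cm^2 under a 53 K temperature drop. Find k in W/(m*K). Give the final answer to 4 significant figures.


k = Q*L / (A*dT)
L = 0.14 m, A = 3.5e-03 m^2
k = 448 * 0.14 / (3.5e-03 * 53)
k = 338.1 W/(m*K)


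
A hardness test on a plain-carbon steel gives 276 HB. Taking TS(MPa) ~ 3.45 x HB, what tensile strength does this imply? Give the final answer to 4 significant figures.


TS (MPa) = 3.45 * HB
TS = 3.45 * 276
TS = 952.2 MPa


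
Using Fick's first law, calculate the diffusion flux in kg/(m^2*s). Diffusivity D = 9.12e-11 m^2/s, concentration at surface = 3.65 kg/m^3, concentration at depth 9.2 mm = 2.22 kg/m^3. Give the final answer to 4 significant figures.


J = -D * (dC/dx) = D * (C1 - C2) / dx
J = 9.12e-11 * (3.65 - 2.22) / 9.2e-03
J = 1.418e-08 kg/(m^2*s)


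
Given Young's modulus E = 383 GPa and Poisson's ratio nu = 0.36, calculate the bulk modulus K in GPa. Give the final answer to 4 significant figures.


K = E / (3*(1-2*nu))
K = 383 / (3*(1-2*0.36))
K = 456 GPa


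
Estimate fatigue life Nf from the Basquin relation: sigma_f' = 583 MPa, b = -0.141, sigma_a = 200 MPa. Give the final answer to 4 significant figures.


sigma_a = sigma_f' * (2*Nf)^b
2*Nf = (sigma_a / sigma_f')^(1/b)
2*Nf = (200 / 583)^(1/-0.141)
2*Nf = 1973.83
Nf = 986.9 cycles


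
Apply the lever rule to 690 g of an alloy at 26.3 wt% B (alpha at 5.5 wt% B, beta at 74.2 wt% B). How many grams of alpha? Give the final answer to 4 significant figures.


f_alpha = (C_beta - C0) / (C_beta - C_alpha)
f_alpha = (74.2 - 26.3) / (74.2 - 5.5) = 0.697234
m_alpha = f_alpha * m_total = 0.697234 * 690 = 481.1 g


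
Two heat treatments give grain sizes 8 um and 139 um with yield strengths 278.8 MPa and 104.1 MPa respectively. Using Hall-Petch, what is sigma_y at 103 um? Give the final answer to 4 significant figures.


sigma_y = sigma0 + k / sqrt(d)
1/sqrt(d1) = 1/sqrt(8e-06) = 353.553;  1/sqrt(d2) = 84.8189
k = (sigma1 - sigma2) / (1/sqrt(d1) - 1/sqrt(d2)) = (278.8 - 104.1) / (353.553 - 84.8189) = 0.650084 MPa*m^0.5
sigma0 = sigma1 - k/sqrt(d1) = 278.8 - 0.650084*353.553 = 48.9606 MPa
sigma_y(d3) = 48.9606 + 0.650084 / sqrt(1.03e-04) = 113 MPa


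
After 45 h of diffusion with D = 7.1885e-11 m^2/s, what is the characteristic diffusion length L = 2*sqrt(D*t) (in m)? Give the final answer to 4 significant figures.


t = 45 hr = 162000 s
Diffusion length = 2*sqrt(D*t)
= 2*sqrt(7.1885e-11 * 162000)
= 6.825e-03 m


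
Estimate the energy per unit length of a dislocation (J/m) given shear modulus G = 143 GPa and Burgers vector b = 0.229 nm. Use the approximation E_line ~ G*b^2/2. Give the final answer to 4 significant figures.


E = G*b^2/2
b = 0.229 nm = 2.29e-10 m
G = 143 GPa = 1.43e+11 Pa
E = 0.5 * 1.43e+11 * (2.29e-10)^2
E = 3.75e-09 J/m


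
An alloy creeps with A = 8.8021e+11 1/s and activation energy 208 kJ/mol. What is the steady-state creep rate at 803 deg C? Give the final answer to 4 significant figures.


rate = A * exp(-Q / (R*T))
T = 803 + 273.15 = 1076.15 K
rate = 8.8021e+11 * exp(-208e3 / (8.314 * 1076.15))
rate = 70.51 1/s


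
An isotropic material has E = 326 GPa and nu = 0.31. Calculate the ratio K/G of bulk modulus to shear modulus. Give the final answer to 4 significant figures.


G = E / (2*(1+nu))
G = 326 / (2*(1+0.31)) = 124.427 GPa
K = E / (3*(1-2*nu))
K = 326 / (3*(1-2*0.31)) = 285.965 GPa
K/G = 285.965 / 124.427 = 2.298


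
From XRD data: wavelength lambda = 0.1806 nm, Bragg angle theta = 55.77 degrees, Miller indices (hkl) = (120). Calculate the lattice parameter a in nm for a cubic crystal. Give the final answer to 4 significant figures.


d = lambda / (2*sin(theta))
d = 0.1806 / (2*sin(55.77 deg))
d = 0.109218 nm
a = d * sqrt(h^2+k^2+l^2) = 0.109218 * sqrt(5)
a = 0.2442 nm


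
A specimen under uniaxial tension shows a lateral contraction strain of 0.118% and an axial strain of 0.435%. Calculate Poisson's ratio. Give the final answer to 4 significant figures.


nu = -epsilon_lat / epsilon_axial
Lateral strain is contraction (negative), so using magnitudes:
nu = 0.118 / 0.435
nu = 0.2713


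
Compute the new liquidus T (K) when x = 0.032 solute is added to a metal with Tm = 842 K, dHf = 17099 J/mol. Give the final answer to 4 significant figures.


dT = R*Tm^2*x / dHf
dT = 8.314 * 842^2 * 0.032 / 17099
dT = 11.031 K
T_new = 842 - 11.031 = 831 K


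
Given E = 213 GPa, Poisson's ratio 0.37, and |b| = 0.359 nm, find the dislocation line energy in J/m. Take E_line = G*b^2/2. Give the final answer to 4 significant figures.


Step 1: G = E / (2*(1+nu))
G = 213 / (2*(1+0.37)) = 77.7372 GPa = 7.77372e+10 Pa
Step 2: E_line = G*b^2/2
b = 0.359 nm = 3.59e-10 m
E_line = 0.5 * 7.77372e+10 * (3.59e-10)^2 = 5.009e-09 J/m


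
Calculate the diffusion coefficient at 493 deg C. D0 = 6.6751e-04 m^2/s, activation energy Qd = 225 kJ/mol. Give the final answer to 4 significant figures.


D = D0 * exp(-Qd / (R*T))
T = 766.15 K
D = 6.6751e-04 * exp(-225e3 / (8.314 * 766.15))
D = 3.047e-19 m^2/s


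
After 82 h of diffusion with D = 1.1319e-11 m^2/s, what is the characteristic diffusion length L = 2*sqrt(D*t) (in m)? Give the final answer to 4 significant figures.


t = 82 hr = 295200 s
Diffusion length = 2*sqrt(D*t)
= 2*sqrt(1.1319e-11 * 295200)
= 3.656e-03 m


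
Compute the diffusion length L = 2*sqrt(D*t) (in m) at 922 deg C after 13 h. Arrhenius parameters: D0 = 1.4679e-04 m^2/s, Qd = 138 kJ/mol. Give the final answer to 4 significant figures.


Step 1: D = D0 * exp(-Qd/(R*T))
T = 1195.15 K
D = 1.4679e-04 * exp(-138e3 / (8.314 * 1195.15)) = 1.36495e-10 m^2/s
Step 2: L = 2*sqrt(D*t)
t = 13 h = 46800 s
L = 2*sqrt(1.36495e-10 * 46800) = 5.055e-03 m


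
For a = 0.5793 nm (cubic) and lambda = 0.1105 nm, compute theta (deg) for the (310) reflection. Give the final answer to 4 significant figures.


d = a / sqrt(h^2+k^2+l^2)
d = 0.5793 / sqrt(10) = 0.183191 nm
lambda = 2*d*sin(theta)  =>  sin(theta) = lambda / (2*d)
sin(theta) = 0.1105 / (2 * 0.183191) = 0.301598
theta = 17.55 deg


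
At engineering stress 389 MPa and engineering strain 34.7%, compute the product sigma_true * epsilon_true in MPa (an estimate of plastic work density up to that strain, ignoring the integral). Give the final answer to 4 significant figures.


sigma_true = sigma_eng * (1 + epsilon_eng)
sigma_true = 389 * (1 + 0.347) = 523.983 MPa
epsilon_true = ln(1 + epsilon_eng)
epsilon_true = ln(1 + 0.347) = 0.29788
sigma_true * epsilon_true = 523.983 * 0.29788 = 156.1 MPa


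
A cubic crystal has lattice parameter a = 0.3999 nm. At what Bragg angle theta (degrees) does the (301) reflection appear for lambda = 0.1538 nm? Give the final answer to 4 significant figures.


d = a / sqrt(h^2+k^2+l^2)
d = 0.3999 / sqrt(10) = 0.126459 nm
lambda = 2*d*sin(theta)  =>  sin(theta) = lambda / (2*d)
sin(theta) = 0.1538 / (2 * 0.126459) = 0.6081
theta = 37.45 deg
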